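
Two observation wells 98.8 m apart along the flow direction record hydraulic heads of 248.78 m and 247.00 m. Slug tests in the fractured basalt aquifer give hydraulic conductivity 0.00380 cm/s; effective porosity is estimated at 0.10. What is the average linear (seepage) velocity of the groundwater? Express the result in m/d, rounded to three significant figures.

Hydraulic gradient i = (248.78 − 247.00) / 98.8 = 1.78 / 98.8 = 0.01802
K = 0.00380 cm/s × 864 = 3.283 m/d
q = Ki = 3.283 × 0.01802 = 0.05915 m/d
v_s = q/n_e = 0.05915/0.10 = 0.5915 m/d

0.592 m/d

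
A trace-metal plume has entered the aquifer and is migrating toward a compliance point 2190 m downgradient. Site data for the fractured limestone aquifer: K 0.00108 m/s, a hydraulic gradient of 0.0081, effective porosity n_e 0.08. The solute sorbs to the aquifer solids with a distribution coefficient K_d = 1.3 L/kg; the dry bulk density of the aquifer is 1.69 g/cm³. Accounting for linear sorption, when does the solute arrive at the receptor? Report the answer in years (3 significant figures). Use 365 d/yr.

K = 0.00108 m/s × 86400 s/d = 93.31 m/d
Specific discharge q = 93.31 × 0.0081 = 0.7558 m/d
Average linear velocity = 0.7558 / 0.08 = 9.448 m/d
Retardation R = 1 + ρ_b·K_d/n = 1 + 1.69×1.3/0.08 = 28.46
Contaminant velocity v_c = v/R = 9.448/28.46 = 0.3319 m/d
t = L/v_c = 2190/0.3319 = 6598 d
   = 6598/365 = 18.1 yr

18.1 years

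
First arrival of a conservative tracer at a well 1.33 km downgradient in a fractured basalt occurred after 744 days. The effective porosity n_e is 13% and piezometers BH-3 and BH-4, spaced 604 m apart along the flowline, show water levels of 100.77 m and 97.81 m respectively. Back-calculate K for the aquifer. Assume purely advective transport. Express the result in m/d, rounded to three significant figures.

Hydraulic gradient i = (100.77 − 97.81) / 604 = 2.96 / 604 = 0.004901
L = 1.33 km = 1330 m
v = L / t = 1330 / 744 = 1.788 m/d
K = v · n / i = 1.788 × 0.13 / 0.004901 = 47.4 m/d

47.4 m/d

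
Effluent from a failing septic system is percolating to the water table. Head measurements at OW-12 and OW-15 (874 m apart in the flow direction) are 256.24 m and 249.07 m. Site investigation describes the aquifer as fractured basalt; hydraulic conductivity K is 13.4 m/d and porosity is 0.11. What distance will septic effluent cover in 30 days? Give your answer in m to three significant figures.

30.0 m

Hydraulic gradient i = (256.24 − 249.07) / 874 = 7.17 / 874 = 0.008204
q = Ki = 13.4 × 0.008204 = 0.1099 m/d
Seepage velocity v = q / n = 0.1099 / 0.11 = 0.9994 m/d
L = v × T = 0.9994 × 30 = 29.98 m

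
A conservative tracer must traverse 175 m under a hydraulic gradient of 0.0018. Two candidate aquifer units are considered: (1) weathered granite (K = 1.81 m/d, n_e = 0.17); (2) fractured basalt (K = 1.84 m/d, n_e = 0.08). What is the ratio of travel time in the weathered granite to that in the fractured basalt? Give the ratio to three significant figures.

Unit 1 (weathered granite): v = 1.81×0.0018/0.17 = 0.01916 m/d, t = 175/0.01916 = 9131 d
Unit 2 (fractured basalt): v = 1.84×0.0018/0.08 = 0.04140 m/d, t = 175/0.04140 = 4227 d
t(weathered granite) / t(fractured basalt) = 9131/4227 = 2.16

2.16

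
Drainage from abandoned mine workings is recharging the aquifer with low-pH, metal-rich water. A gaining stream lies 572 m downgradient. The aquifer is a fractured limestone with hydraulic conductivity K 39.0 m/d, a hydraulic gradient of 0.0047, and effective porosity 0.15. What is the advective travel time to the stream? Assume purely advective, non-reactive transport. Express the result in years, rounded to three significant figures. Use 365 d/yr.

Darcy flux q = K·i = 39.0 × 0.0047 = 0.1833 m/d
v = Ki/n = 39.0·0.0047/0.15 = 1.222 m/d
t = L / v = 572 / 1.222 = 468.1 d
   = 468.1 / 365 = 1.28 yr

1.28 years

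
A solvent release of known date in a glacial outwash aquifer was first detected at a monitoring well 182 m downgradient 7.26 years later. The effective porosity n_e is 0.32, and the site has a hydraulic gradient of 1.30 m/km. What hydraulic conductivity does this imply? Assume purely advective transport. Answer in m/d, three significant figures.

16.9 m/d

t = 7.26 years = 2650 d
v = L / t = 182 / 2650 = 0.06868 m/d
K = v · n / i = 0.06868 × 0.32 / 0.0013 = 16.9 m/d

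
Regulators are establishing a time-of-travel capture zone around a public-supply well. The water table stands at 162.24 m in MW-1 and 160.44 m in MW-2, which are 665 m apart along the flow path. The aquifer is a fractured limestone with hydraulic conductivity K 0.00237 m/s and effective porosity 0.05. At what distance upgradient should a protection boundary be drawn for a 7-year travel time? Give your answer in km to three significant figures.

Hydraulic gradient i = (162.24 − 160.44) / 665 = 1.80 / 665 = 0.002707
K = 0.00237 m/s × 86400 s/d = 204.8 m/d
Darcy flux q = K·i = 204.8 × 0.002707 = 0.5543 m/d
v_s = q/n_e = 0.5543/0.05 = 11.09 m/d
T = 7 yr × 365 = 2555 d
L = v × T = 11.09 × 2555 = 28320 m
   = 28.3 km

28.3 km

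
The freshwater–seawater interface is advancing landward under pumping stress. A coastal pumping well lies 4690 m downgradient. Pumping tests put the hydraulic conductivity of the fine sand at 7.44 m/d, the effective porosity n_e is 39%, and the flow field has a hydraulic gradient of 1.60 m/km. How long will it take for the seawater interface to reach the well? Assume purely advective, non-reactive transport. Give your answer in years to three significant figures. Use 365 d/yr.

Darcy flux q = K·i = 7.44 × 0.0016 = 0.01190 m/d
Seepage velocity v = q / n = 0.01190 / 0.39 = 0.03052 m/d
t = L / v = 4690 / 0.03052 = 153700 d
   = 153700 / 365 = 421 yr

421 years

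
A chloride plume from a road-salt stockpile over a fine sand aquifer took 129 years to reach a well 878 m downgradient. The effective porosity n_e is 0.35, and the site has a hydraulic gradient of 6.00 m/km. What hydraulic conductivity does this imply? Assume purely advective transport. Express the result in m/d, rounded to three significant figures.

1.09 m/d

t = 129 years = 47090 d
v = L / t = 878 / 47090 = 0.01865 m/d
K = v · n / i = 0.01865 × 0.35 / 0.0060 = 1.09 m/d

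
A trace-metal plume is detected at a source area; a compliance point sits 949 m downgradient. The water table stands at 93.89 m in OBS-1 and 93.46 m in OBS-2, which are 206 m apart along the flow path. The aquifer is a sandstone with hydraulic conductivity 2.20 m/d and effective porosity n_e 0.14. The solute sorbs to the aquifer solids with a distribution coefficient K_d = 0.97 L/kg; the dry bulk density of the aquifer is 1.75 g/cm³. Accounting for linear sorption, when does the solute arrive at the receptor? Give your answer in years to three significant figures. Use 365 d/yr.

1040 years

Hydraulic gradient i = (93.89 − 93.46) / 206 = 0.43 / 206 = 0.002087
q = Ki = 2.20 × 0.002087 = 0.004592 m/d
v_s = q/n_e = 0.004592/0.14 = 0.03280 m/d
Retardation R = 1 + ρ_b·K_d/n = 1 + 1.75×0.97/0.14 = 13.12
Contaminant velocity v_c = v/R = 0.03280/13.12 = 0.002499 m/d
t = L/v_c = 949/0.002499 = 379700 d
   = 379700/365 = 1040 yr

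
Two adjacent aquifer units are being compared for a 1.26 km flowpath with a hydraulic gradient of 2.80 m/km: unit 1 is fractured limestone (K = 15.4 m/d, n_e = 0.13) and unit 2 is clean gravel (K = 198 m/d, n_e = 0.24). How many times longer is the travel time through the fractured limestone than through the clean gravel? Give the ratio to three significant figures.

6.96

Unit 1 (fractured limestone): v = 15.4×0.0028/0.13 = 0.3317 m/d, t = 1260/0.3317 = 3799 d
Unit 2 (clean gravel): v = 198×0.0028/0.24 = 2.310 m/d, t = 1260/2.310 = 545.5 d
t(fractured limestone) / t(clean gravel) = 3799/545.5 = 6.96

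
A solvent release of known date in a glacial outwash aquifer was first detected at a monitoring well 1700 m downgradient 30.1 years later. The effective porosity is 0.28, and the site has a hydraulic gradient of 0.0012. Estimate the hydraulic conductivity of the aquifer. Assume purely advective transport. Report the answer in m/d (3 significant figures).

36.1 m/d

t = 30.1 years = 10990 d
v = L / t = 1700 / 10990 = 0.1547 m/d
K = v · n / i = 0.1547 × 0.28 / 0.0012 = 36.1 m/d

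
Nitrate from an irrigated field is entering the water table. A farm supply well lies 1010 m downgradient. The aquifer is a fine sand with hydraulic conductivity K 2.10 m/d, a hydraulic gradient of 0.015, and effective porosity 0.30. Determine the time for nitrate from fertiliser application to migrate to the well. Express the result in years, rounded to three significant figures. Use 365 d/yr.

26.4 years

Darcy flux q = K·i = 2.10 × 0.015 = 0.03150 m/d
Average linear velocity = 0.03150 / 0.30 = 0.1050 m/d
t = L / v = 1010 / 0.1050 = 9619 d
   = 9619 / 365 = 26.4 yr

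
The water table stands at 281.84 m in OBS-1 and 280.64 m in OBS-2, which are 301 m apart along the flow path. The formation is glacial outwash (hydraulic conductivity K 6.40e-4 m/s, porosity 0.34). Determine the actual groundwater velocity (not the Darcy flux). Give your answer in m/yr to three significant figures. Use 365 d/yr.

Hydraulic gradient i = (281.84 − 280.64) / 301 = 1.20 / 301 = 0.003987
K = 6.40e-4 m/s × 86400 s/d = 55.30 m/d
Specific discharge q = 55.30 × 0.003987 = 0.2204 m/d
Average linear velocity = 0.2204 / 0.34 = 0.6484 m/d
   = 0.6484 × 365 = 237 m/yr

237 m/yr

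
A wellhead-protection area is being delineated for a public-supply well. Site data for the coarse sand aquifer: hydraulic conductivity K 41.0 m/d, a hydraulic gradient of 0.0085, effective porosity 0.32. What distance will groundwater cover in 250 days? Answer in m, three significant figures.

q = Ki = 41.0 × 0.0085 = 0.3485 m/d
v = Ki/n = 41.0·0.0085/0.32 = 1.089 m/d
L = v × T = 1.089 × 250 = 272.3 m

272 m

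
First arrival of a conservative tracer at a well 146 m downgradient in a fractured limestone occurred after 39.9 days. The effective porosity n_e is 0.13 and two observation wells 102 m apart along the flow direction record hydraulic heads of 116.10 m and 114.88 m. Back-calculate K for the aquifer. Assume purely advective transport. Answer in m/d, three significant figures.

Hydraulic gradient i = (116.10 − 114.88) / 102 = 1.22 / 102 = 0.01196
v = L / t = 146 / 39.9 = 3.659 m/d
K = v · n / i = 3.659 × 0.13 / 0.01196 = 39.8 m/d

39.8 m/d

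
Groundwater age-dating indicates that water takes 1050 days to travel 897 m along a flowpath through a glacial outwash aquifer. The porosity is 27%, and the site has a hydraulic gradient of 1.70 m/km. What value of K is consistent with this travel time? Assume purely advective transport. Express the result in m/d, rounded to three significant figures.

136 m/d

v = L / t = 897 / 1050 = 0.8543 m/d
K = v · n / i = 0.8543 × 0.27 / 0.0017 = 136 m/d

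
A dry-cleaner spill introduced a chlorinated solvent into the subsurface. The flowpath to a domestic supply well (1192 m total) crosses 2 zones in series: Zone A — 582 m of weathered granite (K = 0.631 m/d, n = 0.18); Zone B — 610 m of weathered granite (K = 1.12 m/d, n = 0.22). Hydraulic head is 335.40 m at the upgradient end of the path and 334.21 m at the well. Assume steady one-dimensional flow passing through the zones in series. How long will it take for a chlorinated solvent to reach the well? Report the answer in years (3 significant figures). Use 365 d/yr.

807 years

Total head drop ΔH = 335.40 − 334.21 = 1.19 m
Continuity: the same q passes through each zone, so ΔH = q·Σ(L_j/K_j) — the zones act as resistances in series.
Σ(L/K) = 582/0.631 + 610/1.12 = 922.3 + 544.6 = 1467 d
q = ΔH / Σ(L/K) = 1.19 / 1467 = 8.112e-4 m/d (same in every zone)
Zone A: v = q/n = 8.112e-4/0.18 = 0.004507 m/d → t_A = 582/0.004507 = 129100 d
Zone B: v = q/n = 8.112e-4/0.22 = 0.003687 m/d → t_B = 610/0.003687 = 165400 d
Total t = 129100 + 165400 = 294600 d
   = 294600 / 365 = 807 yr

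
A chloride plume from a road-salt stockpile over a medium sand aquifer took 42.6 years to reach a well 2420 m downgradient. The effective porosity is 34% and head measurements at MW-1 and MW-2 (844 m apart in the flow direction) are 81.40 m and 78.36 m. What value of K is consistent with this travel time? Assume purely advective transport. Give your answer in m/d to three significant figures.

Hydraulic gradient i = (81.40 − 78.36) / 844 = 3.04 / 844 = 0.003602
t = 42.6 years = 15550 d
v = L / t = 2420 / 15550 = 0.1556 m/d
K = v · n / i = 0.1556 × 0.34 / 0.003602 = 14.7 m/d

14.7 m/d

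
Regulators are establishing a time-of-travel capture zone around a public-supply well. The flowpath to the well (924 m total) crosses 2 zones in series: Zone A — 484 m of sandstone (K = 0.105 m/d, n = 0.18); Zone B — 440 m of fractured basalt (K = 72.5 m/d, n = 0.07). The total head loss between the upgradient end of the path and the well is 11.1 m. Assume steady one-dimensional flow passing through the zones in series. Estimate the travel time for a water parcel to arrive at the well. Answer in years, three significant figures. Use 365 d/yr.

134 years

Steady 1-D flow in series ⇒ the Darcy flux q is identical in every zone and the zone head losses add (resistances L/K in series).
Σ(L/K) = 484/0.105 + 440/72.5 = 4610 + 6.069 = 4616 d
q = ΔH / Σ(L/K) = 11.1 / 4616 = 0.002405 m/d (same in every zone)
Zone A: v = q/n = 0.002405/0.18 = 0.01336 m/d → t_A = 484/0.01336 = 36230 d
Zone B: v = q/n = 0.002405/0.07 = 0.03436 m/d → t_B = 440/0.03436 = 12810 d
Total t = 36230 + 12810 = 49030 d
   = 49030 / 365 = 134 yr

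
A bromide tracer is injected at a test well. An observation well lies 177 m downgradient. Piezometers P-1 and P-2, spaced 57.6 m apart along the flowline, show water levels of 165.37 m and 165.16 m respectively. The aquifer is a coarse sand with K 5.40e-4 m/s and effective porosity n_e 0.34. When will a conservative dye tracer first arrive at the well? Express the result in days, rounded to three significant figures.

354 days

Hydraulic gradient i = (165.37 − 165.16) / 57.6 = 0.21 / 57.6 = 0.003646
K = 5.40e-4 m/s × 86400 s/d = 46.66 m/d
q = Ki = 46.66 × 0.003646 = 0.1701 m/d
v_s = q/n_e = 0.1701/0.34 = 0.5003 m/d
t = L / v = 177 / 0.5003 = 353.8 d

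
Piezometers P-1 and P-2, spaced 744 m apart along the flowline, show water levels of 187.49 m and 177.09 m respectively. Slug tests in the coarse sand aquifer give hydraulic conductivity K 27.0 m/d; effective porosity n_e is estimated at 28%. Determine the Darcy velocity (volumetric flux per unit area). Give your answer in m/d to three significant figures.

Hydraulic gradient i = (187.49 − 177.09) / 744 = 10.40 / 744 = 0.01398
Specific discharge q = 27.0 × 0.01398 = 0.3774 m/d

0.377 m/d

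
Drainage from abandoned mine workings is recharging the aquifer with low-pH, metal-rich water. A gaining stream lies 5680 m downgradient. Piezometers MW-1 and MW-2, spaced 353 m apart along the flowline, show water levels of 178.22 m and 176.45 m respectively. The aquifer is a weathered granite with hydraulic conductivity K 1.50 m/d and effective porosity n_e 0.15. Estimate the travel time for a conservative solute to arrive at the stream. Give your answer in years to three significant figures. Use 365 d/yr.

Hydraulic gradient i = (178.22 − 176.45) / 353 = 1.77 / 353 = 0.005014
q = Ki = 1.50 × 0.005014 = 0.007521 m/d
Average linear velocity = 0.007521 / 0.15 = 0.05014 m/d
t = L / v = 5680 / 0.05014 = 113300 d
   = 113300 / 365 = 310 yr

310 years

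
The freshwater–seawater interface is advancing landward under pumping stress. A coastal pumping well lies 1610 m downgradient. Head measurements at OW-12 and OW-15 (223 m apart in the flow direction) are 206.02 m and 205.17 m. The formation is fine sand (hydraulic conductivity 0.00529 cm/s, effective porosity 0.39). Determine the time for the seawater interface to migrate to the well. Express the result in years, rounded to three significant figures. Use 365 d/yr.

98.7 years

Hydraulic gradient i = (206.02 − 205.17) / 223 = 0.85 / 223 = 0.003812
K = 0.00529 cm/s × 864 = 4.571 m/d
q = Ki = 4.571 × 0.003812 = 0.01742 m/d
v = Ki/n = 4.571·0.003812/0.39 = 0.04467 m/d
t = L / v = 1610 / 0.04467 = 36040 d
   = 36040 / 365 = 98.7 yr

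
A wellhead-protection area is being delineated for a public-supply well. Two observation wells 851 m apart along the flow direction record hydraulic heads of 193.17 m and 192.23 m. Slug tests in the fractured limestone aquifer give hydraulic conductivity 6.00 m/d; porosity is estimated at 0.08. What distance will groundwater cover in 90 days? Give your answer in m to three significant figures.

7.46 m

Hydraulic gradient i = (193.17 − 192.23) / 851 = 0.94 / 851 = 0.001105
Specific discharge q = 6.00 × 0.001105 = 0.006627 m/d
Average linear velocity = 0.006627 / 0.08 = 0.08284 m/d
L = v × T = 0.08284 × 90 = 7.456 m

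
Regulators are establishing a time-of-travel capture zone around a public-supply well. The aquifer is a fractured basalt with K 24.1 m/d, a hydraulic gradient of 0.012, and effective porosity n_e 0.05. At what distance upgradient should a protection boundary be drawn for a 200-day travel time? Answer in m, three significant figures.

q = Ki = 24.1 × 0.012 = 0.2892 m/d
v_s = q/n_e = 0.2892/0.05 = 5.784 m/d
L = v × T = 5.784 × 200 = 1157 m

1160 m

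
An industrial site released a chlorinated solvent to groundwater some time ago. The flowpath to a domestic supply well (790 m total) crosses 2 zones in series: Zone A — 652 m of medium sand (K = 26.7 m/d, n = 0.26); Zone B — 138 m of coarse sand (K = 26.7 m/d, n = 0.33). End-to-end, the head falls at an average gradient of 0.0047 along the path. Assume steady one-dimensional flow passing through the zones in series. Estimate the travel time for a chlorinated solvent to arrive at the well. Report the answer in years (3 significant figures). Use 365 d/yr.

For zones in series the flux q is common to all zones; the equivalent conductivity is the harmonic (thickness-weighted) mean, K_eq = L_total / Σ(L_j/K_j).
Σ(L/K) = 652/26.7 + 138/26.7 = 24.42 + 5.169 = 29.59 d
K_eq = L_total / Σ(L/K) = 790 / 29.59 = 26.70 m/d
q = K_eq · i = 26.70 × 0.0047 = 0.1255 m/d (same in every zone)
Zone A: v = q/n = 0.1255/0.26 = 0.4827 m/d → t_A = 652/0.4827 = 1351 d
Zone B: v = q/n = 0.1255/0.33 = 0.3803 m/d → t_B = 138/0.3803 = 362.9 d
Total t = 1351 + 362.9 = 1714 d
   = 1714 / 365 = 4.70 yr

4.70 years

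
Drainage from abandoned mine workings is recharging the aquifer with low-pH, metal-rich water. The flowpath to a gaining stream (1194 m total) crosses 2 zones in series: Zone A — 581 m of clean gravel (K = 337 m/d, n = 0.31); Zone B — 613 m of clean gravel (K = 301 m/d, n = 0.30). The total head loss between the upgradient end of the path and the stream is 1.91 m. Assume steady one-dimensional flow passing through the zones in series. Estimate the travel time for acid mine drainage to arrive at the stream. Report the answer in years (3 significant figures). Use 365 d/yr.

Continuity: the same q passes through each zone, so ΔH = q·Σ(L_j/K_j) — the zones act as resistances in series.
Σ(L/K) = 581/337 + 613/301 = 1.724 + 2.037 = 3.761 d
q = ΔH / Σ(L/K) = 1.91 / 3.761 = 0.5079 m/d (same in every zone)
Zone A: v = q/n = 0.5079/0.31 = 1.638 m/d → t_A = 581/1.638 = 354.6 d
Zone B: v = q/n = 0.5079/0.30 = 1.693 m/d → t_B = 613/1.693 = 362.1 d
Total t = 354.6 + 362.1 = 716.7 d
   = 716.7 / 365 = 1.96 yr

1.96 years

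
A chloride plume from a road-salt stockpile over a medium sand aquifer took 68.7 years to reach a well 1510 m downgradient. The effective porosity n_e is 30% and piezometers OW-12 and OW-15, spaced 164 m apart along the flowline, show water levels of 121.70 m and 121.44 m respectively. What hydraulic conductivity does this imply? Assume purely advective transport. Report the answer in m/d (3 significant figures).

11.4 m/d

Hydraulic gradient i = (121.70 − 121.44) / 164 = 0.26 / 164 = 0.001585
t = 68.7 years = 25080 d
v = L / t = 1510 / 25080 = 0.06022 m/d
K = v · n / i = 0.06022 × 0.30 / 0.001585 = 11.4 m/d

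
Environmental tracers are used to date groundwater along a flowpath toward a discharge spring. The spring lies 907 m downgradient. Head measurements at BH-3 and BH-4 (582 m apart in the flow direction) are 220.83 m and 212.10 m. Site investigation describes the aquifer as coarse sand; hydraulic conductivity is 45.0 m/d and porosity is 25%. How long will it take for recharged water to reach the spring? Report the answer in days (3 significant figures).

Hydraulic gradient i = (220.83 − 212.10) / 582 = 8.73 / 582 = 0.01500
Darcy flux q = K·i = 45.0 × 0.01500 = 0.6750 m/d
v_s = q/n_e = 0.6750/0.25 = 2.700 m/d
t = L / v = 907 / 2.700 = 335.9 d

336 days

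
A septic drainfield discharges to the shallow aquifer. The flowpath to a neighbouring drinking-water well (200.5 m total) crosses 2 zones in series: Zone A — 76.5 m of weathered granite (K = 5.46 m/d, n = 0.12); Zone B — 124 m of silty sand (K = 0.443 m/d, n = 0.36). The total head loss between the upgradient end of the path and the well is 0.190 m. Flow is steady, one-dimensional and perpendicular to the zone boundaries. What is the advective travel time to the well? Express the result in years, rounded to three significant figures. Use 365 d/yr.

Continuity: the same q passes through each zone, so ΔH = q·Σ(L_j/K_j) — the zones act as resistances in series.
Σ(L/K) = 76.5/5.46 + 124/0.443 = 14.01 + 279.9 = 293.9 d
q = ΔH / Σ(L/K) = 0.190 / 293.9 = 6.464e-4 m/d (same in every zone)
Zone A: v = q/n = 6.464e-4/0.12 = 0.005387 m/d → t_A = 76.5/0.005387 = 14200 d
Zone B: v = q/n = 6.464e-4/0.36 = 0.001796 m/d → t_B = 124/0.001796 = 69060 d
Total t = 14200 + 69060 = 83260 d
   = 83260 / 365 = 228 yr

228 years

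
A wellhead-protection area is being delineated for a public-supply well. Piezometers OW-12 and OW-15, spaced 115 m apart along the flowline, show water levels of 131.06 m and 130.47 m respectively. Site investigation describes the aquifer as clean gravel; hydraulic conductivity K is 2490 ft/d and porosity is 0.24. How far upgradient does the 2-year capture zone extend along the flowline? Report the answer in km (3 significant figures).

Hydraulic gradient i = (131.06 − 130.47) / 115 = 0.59 / 115 = 0.005130
K = 2490 ft/d × 0.3048 = 759.0 m/d
Specific discharge q = 759.0 × 0.005130 = 3.894 m/d
v_s = q/n_e = 3.894/0.24 = 16.22 m/d
T = 2 yr × 365 = 730 d
L = v × T = 16.22 × 730 = 11840 m
   = 11.8 km

11.8 km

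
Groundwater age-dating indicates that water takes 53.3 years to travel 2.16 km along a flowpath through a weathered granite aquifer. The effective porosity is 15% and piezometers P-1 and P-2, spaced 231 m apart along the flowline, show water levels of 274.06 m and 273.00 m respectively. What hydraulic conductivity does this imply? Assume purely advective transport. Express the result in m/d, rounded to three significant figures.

3.63 m/d

Hydraulic gradient i = (274.06 − 273.00) / 231 = 1.06 / 231 = 0.004589
t = 53.3 years = 19450 d
L = 2.16 km = 2160 m
v = L / t = 2160 / 19450 = 0.1110 m/d
K = v · n / i = 0.1110 × 0.15 / 0.004589 = 3.63 m/d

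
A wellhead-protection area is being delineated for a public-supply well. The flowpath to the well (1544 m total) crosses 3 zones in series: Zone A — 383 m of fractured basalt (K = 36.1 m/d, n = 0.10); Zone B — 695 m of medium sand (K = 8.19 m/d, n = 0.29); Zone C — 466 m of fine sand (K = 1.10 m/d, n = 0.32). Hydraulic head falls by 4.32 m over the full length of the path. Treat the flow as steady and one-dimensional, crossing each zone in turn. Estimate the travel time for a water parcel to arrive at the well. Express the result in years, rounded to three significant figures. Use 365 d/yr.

Steady 1-D flow in series ⇒ the Darcy flux q is identical in every zone and the zone head losses add (resistances L/K in series).
Σ(L/K) = 383/36.1 + 695/8.19 + 466/1.10 = 10.61 + 84.86 + 423.6 = 519.1 d
q = ΔH / Σ(L/K) = 4.32 / 519.1 = 0.008322 m/d (same in every zone)
Zone A: v = q/n = 0.008322/0.10 = 0.08322 m/d → t_A = 383/0.08322 = 4602 d
Zone B: v = q/n = 0.008322/0.29 = 0.02870 m/d → t_B = 695/0.02870 = 24220 d
Zone C: v = q/n = 0.008322/0.32 = 0.02601 m/d → t_C = 466/0.02601 = 17920 d
Total t = 4602 + 24220 + 17920 = 46740 d
   = 46740 / 365 = 128 yr

128 years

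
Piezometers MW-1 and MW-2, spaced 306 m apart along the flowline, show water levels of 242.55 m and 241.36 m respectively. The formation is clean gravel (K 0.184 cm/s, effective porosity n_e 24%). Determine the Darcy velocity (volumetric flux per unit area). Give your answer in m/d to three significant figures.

Hydraulic gradient i = (242.55 − 241.36) / 306 = 1.19 / 306 = 0.003889
K = 0.184 cm/s × 864 = 159.0 m/d
Specific discharge q = 159.0 × 0.003889 = 0.6182 m/d

0.618 m/d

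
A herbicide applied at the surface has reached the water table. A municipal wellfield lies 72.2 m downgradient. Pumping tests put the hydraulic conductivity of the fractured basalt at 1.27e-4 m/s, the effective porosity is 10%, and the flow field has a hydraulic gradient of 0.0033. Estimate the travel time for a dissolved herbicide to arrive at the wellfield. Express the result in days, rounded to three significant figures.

199 days

K = 1.27e-4 m/s × 86400 s/d = 10.97 m/d
Specific discharge q = 10.97 × 0.0033 = 0.03621 m/d
Average linear velocity = 0.03621 / 0.10 = 0.3621 m/d
t = L / v = 72.2 / 0.3621 = 199.4 d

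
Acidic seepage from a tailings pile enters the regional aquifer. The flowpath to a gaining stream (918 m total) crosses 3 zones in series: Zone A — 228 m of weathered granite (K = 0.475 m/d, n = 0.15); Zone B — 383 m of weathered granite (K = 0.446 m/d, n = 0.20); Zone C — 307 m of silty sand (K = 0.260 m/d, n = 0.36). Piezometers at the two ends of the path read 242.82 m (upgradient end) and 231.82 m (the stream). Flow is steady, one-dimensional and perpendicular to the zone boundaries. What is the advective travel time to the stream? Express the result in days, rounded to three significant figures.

50700 days

Total head drop ΔH = 242.82 − 231.82 = 11.00 m
Steady 1-D flow in series ⇒ the Darcy flux q is identical in every zone and the zone head losses add (resistances L/K in series).
Σ(L/K) = 228/0.475 + 383/0.446 + 307/0.260 = 480.0 + 858.7 + 1181 = 2520 d
q = ΔH / Σ(L/K) = 11.00 / 2520 = 0.004366 m/d (same in every zone)
Zone A: v = q/n = 0.004366/0.15 = 0.02911 m/d → t_A = 228/0.02911 = 7833 d
Zone B: v = q/n = 0.004366/0.20 = 0.02183 m/d → t_B = 383/0.02183 = 17540 d
Zone C: v = q/n = 0.004366/0.36 = 0.01213 m/d → t_C = 307/0.01213 = 25310 d
Total t = 7833 + 17540 + 25310 = 50690 d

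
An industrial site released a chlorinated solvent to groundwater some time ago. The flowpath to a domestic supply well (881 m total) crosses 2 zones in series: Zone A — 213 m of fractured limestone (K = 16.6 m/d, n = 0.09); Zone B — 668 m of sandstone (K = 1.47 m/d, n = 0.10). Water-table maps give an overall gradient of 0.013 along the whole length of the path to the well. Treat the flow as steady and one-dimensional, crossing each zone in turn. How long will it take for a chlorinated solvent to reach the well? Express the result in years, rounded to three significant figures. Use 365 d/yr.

Steady 1-D flow in series ⇒ the Darcy flux q is identical in every zone and the zone head losses add (resistances L/K in series).
Σ(L/K) = 213/16.6 + 668/1.47 = 12.83 + 454.4 = 467.3 d
K_eq = L_total / Σ(L/K) = 881 / 467.3 = 1.885 m/d
q = K_eq · i = 1.885 × 0.013 = 0.02451 m/d (same in every zone)
Zone A: v = q/n = 0.02451/0.09 = 0.2723 m/d → t_A = 213/0.2723 = 782.1 d
Zone B: v = q/n = 0.02451/0.10 = 0.2451 m/d → t_B = 668/0.2451 = 2725 d
Total t = 782.1 + 2725 = 3507 d
   = 3507 / 365 = 9.61 yr

9.61 years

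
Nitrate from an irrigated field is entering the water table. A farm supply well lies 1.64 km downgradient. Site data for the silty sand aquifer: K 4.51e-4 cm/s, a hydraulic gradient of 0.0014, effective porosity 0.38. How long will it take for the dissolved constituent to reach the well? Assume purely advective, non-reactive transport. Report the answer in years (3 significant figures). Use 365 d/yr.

3130 years

K = 4.51e-4 cm/s × 864 = 0.3897 m/d
Specific discharge q = 0.3897 × 0.0014 = 5.455e-4 m/d
v = Ki/n = 0.3897·0.0014/0.38 = 0.001436 m/d
L = 1.64 km = 1640 m
t = L / v = 1640 / 0.001436 = 1.142e6 d
   = 1.142e6 / 365 = 3130 yr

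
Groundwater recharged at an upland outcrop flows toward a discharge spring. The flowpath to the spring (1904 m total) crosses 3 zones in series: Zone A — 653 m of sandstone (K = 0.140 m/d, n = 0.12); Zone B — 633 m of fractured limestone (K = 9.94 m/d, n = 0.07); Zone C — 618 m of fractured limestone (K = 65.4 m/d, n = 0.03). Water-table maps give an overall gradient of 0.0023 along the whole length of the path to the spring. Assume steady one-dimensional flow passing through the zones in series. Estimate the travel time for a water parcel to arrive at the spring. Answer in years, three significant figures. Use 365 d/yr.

For zones in series the flux q is common to all zones; the equivalent conductivity is the harmonic (thickness-weighted) mean, K_eq = L_total / Σ(L_j/K_j).
Σ(L/K) = 653/0.140 + 633/9.94 + 618/65.4 = 4664 + 63.68 + 9.450 = 4737 d
K_eq = L_total / Σ(L/K) = 1904 / 4737 = 0.4019 m/d
q = K_eq · i = 0.4019 × 0.0023 = 9.244e-4 m/d (same in every zone)
Zone A: v = q/n = 9.244e-4/0.12 = 0.007703 m/d → t_A = 653/0.007703 = 84770 d
Zone B: v = q/n = 9.244e-4/0.07 = 0.01321 m/d → t_B = 633/0.01321 = 47930 d
Zone C: v = q/n = 9.244e-4/0.03 = 0.03081 m/d → t_C = 618/0.03081 = 20060 d
Total t = 84770 + 47930 + 20060 = 152800 d
   = 152800 / 365 = 419 yr

419 years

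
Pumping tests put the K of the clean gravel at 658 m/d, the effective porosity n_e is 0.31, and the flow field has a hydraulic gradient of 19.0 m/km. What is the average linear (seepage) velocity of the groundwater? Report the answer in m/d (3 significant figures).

Specific discharge q = 658 × 0.019 = 12.50 m/d
v = Ki/n = 658·0.019/0.31 = 40.33 m/d

40.3 m/d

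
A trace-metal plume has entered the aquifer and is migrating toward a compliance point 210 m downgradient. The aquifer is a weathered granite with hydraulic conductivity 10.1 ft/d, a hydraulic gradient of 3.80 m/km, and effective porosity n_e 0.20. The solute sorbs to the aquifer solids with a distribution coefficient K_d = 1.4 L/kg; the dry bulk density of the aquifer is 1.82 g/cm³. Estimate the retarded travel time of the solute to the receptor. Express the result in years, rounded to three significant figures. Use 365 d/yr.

135 years

K = 10.1 ft/d × 0.3048 = 3.078 m/d
Darcy flux q = K·i = 3.078 × 0.0038 = 0.01170 m/d
v_s = q/n_e = 0.01170/0.20 = 0.05849 m/d
Retardation R = 1 + ρ_b·K_d/n = 1 + 1.82×1.4/0.20 = 13.74
Contaminant velocity v_c = v/R = 0.05849/13.74 = 0.004257 m/d
t = L/v_c = 210/0.004257 = 49330 d
   = 49330/365 = 135 yr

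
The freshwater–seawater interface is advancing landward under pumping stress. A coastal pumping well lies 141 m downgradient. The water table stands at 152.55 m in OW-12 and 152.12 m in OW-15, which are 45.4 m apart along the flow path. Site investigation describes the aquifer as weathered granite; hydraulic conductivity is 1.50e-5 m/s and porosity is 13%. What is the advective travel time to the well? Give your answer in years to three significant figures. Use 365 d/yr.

4.09 years

Hydraulic gradient i = (152.55 − 152.12) / 45.4 = 0.43 / 45.4 = 0.009471
K = 1.50e-5 m/s × 86400 s/d = 1.296 m/d
Darcy flux q = K·i = 1.296 × 0.009471 = 0.01227 m/d
v = Ki/n = 1.296·0.009471/0.13 = 0.09442 m/d
t = L / v = 141 / 0.09442 = 1493 d
   = 1493 / 365 = 4.09 yr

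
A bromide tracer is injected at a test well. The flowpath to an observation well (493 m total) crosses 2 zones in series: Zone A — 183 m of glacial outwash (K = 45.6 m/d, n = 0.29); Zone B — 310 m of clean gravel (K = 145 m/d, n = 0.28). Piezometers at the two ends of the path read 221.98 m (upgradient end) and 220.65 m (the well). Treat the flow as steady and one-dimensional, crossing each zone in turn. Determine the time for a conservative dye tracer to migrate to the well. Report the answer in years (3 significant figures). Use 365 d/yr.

1.77 years

Total head drop ΔH = 221.98 − 220.65 = 1.33 m
Continuity: the same q passes through each zone, so ΔH = q·Σ(L_j/K_j) — the zones act as resistances in series.
Σ(L/K) = 183/45.6 + 310/145 = 4.013 + 2.138 = 6.151 d
q = ΔH / Σ(L/K) = 1.33 / 6.151 = 0.2162 m/d (same in every zone)
Zone A: v = q/n = 0.2162/0.29 = 0.7456 m/d → t_A = 183/0.7456 = 245.4 d
Zone B: v = q/n = 0.2162/0.28 = 0.7722 m/d → t_B = 310/0.7722 = 401.4 d
Total t = 245.4 + 401.4 = 646.9 d
   = 646.9 / 365 = 1.77 yr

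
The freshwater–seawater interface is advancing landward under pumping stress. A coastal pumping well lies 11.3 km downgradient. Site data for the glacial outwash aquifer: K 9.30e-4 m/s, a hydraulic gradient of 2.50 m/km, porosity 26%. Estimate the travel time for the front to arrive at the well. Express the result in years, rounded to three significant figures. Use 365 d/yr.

K = 9.30e-4 m/s × 86400 s/d = 80.35 m/d
Darcy flux q = K·i = 80.35 × 0.0025 = 0.2009 m/d
v_s = q/n_e = 0.2009/0.26 = 0.7726 m/d
L = 11.3 km = 11300 m
t = L / v = 11300 / 0.7726 = 14630 d
   = 14630 / 365 = 40.1 yr

40.1 years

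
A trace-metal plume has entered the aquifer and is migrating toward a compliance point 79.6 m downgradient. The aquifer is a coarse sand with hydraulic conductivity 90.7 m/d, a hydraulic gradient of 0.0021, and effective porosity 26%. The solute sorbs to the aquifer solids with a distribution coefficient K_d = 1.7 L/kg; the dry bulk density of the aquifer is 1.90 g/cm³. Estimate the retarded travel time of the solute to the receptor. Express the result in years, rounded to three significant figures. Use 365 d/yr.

4.00 years

Darcy flux q = K·i = 90.7 × 0.0021 = 0.1905 m/d
v = Ki/n = 90.7·0.0021/0.26 = 0.7326 m/d
Retardation R = 1 + ρ_b·K_d/n = 1 + 1.90×1.7/0.26 = 13.42
Contaminant velocity v_c = v/R = 0.7326/13.42 = 0.05458 m/d
t = L/v_c = 79.6/0.05458 = 1459 d
   = 1459/365 = 4.00 yr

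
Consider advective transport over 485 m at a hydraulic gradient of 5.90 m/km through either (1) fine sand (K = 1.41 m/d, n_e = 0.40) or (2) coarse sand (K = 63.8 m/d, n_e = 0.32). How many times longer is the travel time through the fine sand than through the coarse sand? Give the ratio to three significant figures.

Unit 1 (fine sand): v = 1.41×0.0059/0.40 = 0.02080 m/d, t = 485/0.02080 = 23320 d
Unit 2 (coarse sand): v = 63.8×0.0059/0.32 = 1.176 m/d, t = 485/1.176 = 412.3 d
t(fine sand) / t(coarse sand) = 23320/412.3 = 56.6

56.6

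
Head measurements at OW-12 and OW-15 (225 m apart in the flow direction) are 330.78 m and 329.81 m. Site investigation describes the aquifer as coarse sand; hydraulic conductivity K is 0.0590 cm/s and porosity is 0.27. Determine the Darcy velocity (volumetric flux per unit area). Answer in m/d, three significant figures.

0.220 m/d

Hydraulic gradient i = (330.78 − 329.81) / 225 = 0.97 / 225 = 0.004311
K = 0.0590 cm/s × 864 = 50.98 m/d
Specific discharge q = 50.98 × 0.004311 = 0.2198 m/d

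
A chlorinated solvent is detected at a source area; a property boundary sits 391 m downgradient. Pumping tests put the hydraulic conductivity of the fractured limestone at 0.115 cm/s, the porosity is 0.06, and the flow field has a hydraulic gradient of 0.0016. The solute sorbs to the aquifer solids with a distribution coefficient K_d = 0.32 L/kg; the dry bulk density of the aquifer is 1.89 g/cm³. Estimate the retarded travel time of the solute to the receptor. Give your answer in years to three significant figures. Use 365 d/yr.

4.48 years

K = 0.115 cm/s × 864 = 99.36 m/d
Specific discharge q = 99.36 × 0.0016 = 0.1590 m/d
v = Ki/n = 99.36·0.0016/0.06 = 2.650 m/d
Retardation R = 1 + ρ_b·K_d/n = 1 + 1.89×0.32/0.06 = 11.08
Contaminant velocity v_c = v/R = 2.650/11.08 = 0.2391 m/d
t = L/v_c = 391/0.2391 = 1635 d
   = 1635/365 = 4.48 yr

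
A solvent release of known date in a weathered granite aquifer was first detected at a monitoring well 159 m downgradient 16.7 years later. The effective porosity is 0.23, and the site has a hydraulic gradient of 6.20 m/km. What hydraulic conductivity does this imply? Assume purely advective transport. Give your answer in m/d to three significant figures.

t = 16.7 years = 6096 d
v = L / t = 159 / 6096 = 0.02608 m/d
K = v · n / i = 0.02608 × 0.23 / 0.0062 = 0.968 m/d

0.968 m/d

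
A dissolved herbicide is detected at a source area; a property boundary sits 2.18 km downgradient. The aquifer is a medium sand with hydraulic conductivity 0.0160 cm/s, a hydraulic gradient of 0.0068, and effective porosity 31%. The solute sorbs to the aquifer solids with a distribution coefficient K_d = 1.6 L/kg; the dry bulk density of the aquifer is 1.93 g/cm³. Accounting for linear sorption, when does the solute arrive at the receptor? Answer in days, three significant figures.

78800 days

K = 0.0160 cm/s × 864 = 13.82 m/d
Darcy flux q = K·i = 13.82 × 0.0068 = 0.09400 m/d
v_s = q/n_e = 0.09400/0.31 = 0.3032 m/d
Retardation R = 1 + ρ_b·K_d/n = 1 + 1.93×1.6/0.31 = 10.96
Contaminant velocity v_c = v/R = 0.3032/10.96 = 0.02766 m/d
L = 2.18 km = 2180 m
t = L/v_c = 2180/0.02766 = 78800 d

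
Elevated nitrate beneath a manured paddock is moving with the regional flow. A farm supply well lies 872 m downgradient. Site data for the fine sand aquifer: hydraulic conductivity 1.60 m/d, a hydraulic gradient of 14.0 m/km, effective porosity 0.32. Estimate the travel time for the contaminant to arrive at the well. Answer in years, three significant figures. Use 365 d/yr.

q = Ki = 1.60 × 0.014 = 0.02240 m/d
v = Ki/n = 1.60·0.014/0.32 = 0.07000 m/d
t = L / v = 872 / 0.07000 = 12460 d
   = 12460 / 365 = 34.1 yr

34.1 years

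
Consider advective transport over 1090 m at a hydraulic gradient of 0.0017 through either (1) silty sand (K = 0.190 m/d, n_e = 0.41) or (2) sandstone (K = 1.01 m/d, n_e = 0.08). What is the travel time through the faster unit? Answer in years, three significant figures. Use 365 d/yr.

139 years

Unit 1 (silty sand): v = 0.190×0.0017/0.41 = 7.878e-4 m/d, t = 1090/7.878e-4 = 1.384e6 d
Unit 2 (sandstone): v = 1.01×0.0017/0.08 = 0.02146 m/d, t = 1090/0.02146 = 50790 d
Faster: 50790 d / 365 = 139 yr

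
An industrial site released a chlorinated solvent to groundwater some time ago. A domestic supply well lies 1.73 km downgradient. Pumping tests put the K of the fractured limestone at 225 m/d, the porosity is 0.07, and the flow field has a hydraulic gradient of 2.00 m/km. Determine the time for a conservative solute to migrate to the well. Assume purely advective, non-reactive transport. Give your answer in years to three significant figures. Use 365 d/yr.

Darcy flux q = K·i = 225 × 0.0020 = 0.4500 m/d
Seepage velocity v = q / n = 0.4500 / 0.07 = 6.429 m/d
L = 1.73 km = 1730 m
t = L / v = 1730 / 6.429 = 269.1 d
   = 269.1 / 365 = 0.737 yr

0.737 years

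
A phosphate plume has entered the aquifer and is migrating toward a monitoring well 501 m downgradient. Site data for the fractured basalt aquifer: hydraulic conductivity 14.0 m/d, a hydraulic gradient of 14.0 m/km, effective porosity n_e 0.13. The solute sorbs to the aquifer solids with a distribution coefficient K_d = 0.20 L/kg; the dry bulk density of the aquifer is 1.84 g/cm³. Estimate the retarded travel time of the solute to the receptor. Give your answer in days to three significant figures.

1270 days

Specific discharge q = 14.0 × 0.014 = 0.1960 m/d
v = Ki/n = 14.0·0.014/0.13 = 1.508 m/d
Retardation R = 1 + ρ_b·K_d/n = 1 + 1.84×0.20/0.13 = 3.831
Contaminant velocity v_c = v/R = 1.508/3.831 = 0.3936 m/d
t = L/v_c = 501/0.3936 = 1273 d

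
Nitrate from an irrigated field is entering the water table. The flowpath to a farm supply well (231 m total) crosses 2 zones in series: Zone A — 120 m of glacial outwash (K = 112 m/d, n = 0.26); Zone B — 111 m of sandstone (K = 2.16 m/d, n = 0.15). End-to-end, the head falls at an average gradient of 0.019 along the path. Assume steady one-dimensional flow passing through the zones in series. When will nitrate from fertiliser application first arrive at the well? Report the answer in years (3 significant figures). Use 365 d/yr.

Continuity: the same q passes through each zone, so ΔH = q·Σ(L_j/K_j) — the zones act as resistances in series.
Σ(L/K) = 120/112 + 111/2.16 = 1.071 + 51.39 = 52.46 d
K_eq = L_total / Σ(L/K) = 231 / 52.46 = 4.403 m/d
q = K_eq · i = 4.403 × 0.019 = 0.08366 m/d (same in every zone)
Zone A: v = q/n = 0.08366/0.26 = 0.3218 m/d → t_A = 120/0.3218 = 372.9 d
Zone B: v = q/n = 0.08366/0.15 = 0.5578 m/d → t_B = 111/0.5578 = 199.0 d
Total t = 372.9 + 199.0 = 571.9 d
   = 571.9 / 365 = 1.57 yr

1.57 years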